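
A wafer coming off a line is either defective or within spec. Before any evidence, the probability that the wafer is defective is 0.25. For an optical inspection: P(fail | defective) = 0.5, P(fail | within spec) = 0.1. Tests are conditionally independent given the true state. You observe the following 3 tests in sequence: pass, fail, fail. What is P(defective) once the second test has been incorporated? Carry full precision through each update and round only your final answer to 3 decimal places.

After 'pass': P(defective) = 0.5·0.2500 / (0.5·0.2500 + 0.9·0.7500) ≈ 0.1562
After 'fail': P(defective) = 0.5·0.1562 / (0.5·0.1562 + 0.1·0.8438) ≈ 0.4808

0.481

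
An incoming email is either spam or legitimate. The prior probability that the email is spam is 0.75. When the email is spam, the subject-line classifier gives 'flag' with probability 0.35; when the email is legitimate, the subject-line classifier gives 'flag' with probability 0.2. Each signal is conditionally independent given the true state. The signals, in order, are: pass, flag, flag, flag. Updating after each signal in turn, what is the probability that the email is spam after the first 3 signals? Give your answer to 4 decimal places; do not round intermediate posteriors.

0.8819

After 'pass': P(spam) = 0.65·0.7500 / (0.65·0.7500 + 0.8·0.2500) ≈ 0.7091
After 'flag': P(spam) = 0.35·0.7091 / (0.35·0.7091 + 0.2·0.2909) ≈ 0.8101
After 'flag': P(spam) = 0.35·0.8101 / (0.35·0.8101 + 0.2·0.1899) ≈ 0.8819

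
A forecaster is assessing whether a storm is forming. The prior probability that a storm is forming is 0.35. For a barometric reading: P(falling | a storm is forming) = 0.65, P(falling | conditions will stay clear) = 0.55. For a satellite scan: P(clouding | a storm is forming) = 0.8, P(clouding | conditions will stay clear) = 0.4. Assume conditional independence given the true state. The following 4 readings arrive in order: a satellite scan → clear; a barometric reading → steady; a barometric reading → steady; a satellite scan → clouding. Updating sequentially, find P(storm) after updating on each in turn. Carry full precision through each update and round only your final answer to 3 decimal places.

0.178

Each posterior becomes the prior for the next update.
After a satellite scan='clear': P(storm) = 0.2·0.3500 / (0.2·0.3500 + 0.6·0.6500) ≈ 0.1522
After a barometric reading='steady': P(storm) = 0.35·0.1522 / (0.35·0.1522 + 0.45·0.8478) ≈ 0.1225
After a barometric reading='steady': P(storm) = 0.35·0.1225 / (0.35·0.1225 + 0.45·0.8775) ≈ 0.0979
After a satellite scan='clouding': P(storm) = 0.8·0.0979 / (0.8·0.0979 + 0.4·0.9021) ≈ 0.1784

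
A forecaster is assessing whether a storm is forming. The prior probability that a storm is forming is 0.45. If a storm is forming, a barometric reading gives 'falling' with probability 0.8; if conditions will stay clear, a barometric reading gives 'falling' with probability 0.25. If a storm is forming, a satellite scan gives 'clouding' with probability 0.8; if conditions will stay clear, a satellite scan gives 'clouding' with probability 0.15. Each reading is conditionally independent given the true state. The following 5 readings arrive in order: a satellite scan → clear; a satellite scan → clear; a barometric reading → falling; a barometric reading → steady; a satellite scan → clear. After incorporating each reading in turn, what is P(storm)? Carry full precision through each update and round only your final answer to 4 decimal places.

Each posterior becomes the prior for the next update.
After a satellite scan='clear': P(storm) = 0.2·0.4500 / (0.2·0.4500 + 0.85·0.5500) ≈ 0.1614
After a satellite scan='clear': P(storm) = 0.2·0.1614 / (0.2·0.1614 + 0.85·0.8386) ≈ 0.0433
After a barometric reading='falling': P(storm) = 0.8·0.0433 / (0.8·0.0433 + 0.25·0.9567) ≈ 0.1266
After a barometric reading='steady': P(storm) = 0.2·0.1266 / (0.2·0.1266 + 0.75·0.8734) ≈ 0.0372
After a satellite scan='clear': P(storm) = 0.2·0.0372 / (0.2·0.0372 + 0.85·0.9628) ≈ 0.0090

0.0090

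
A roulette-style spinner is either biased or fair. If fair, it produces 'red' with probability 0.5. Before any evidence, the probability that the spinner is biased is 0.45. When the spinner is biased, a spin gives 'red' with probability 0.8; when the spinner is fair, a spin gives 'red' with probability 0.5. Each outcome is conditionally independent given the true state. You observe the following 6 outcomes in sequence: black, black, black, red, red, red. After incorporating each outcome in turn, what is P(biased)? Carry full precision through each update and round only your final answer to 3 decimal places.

0.177

After 'black': P(biased) = 0.2·0.4500 / (0.2·0.4500 + 0.5·0.5500) ≈ 0.2466
After 'black': P(biased) = 0.2·0.2466 / (0.2·0.2466 + 0.5·0.7534) ≈ 0.1158
After 'black': P(biased) = 0.2·0.1158 / (0.2·0.1158 + 0.5·0.8842) ≈ 0.0498
After 'red': P(biased) = 0.8·0.0498 / (0.8·0.0498 + 0.5·0.9502) ≈ 0.0773
After 'red': P(biased) = 0.8·0.0773 / (0.8·0.0773 + 0.5·0.9227) ≈ 0.1182
After 'red': P(biased) = 0.8·0.1182 / (0.8·0.1182 + 0.5·0.8818) ≈ 0.1766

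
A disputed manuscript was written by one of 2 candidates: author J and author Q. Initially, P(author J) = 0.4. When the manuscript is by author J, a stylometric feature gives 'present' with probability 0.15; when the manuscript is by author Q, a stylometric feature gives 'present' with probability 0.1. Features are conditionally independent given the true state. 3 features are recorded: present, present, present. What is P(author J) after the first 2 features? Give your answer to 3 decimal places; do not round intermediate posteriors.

Apply Bayes' rule sequentially, carrying P(author J) forward.
After 'present': P(author J) = 0.15·0.4000 / (0.15·0.4000 + 0.1·0.6000) ≈ 0.5000
After 'present': P(author J) = 0.15·0.5000 / (0.15·0.5000 + 0.1·0.5000) ≈ 0.6000

0.600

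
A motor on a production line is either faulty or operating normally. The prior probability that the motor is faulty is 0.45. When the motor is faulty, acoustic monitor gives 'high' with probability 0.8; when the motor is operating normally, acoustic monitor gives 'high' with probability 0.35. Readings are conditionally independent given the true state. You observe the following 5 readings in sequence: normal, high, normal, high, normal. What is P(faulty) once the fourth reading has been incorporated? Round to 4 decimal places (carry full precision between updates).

0.2881

Apply Bayes' rule sequentially, carrying P(faulty) forward.
After 'normal': P(faulty) = 0.2·0.4500 / (0.2·0.4500 + 0.65·0.5500) ≈ 0.2011
After 'high': P(faulty) = 0.8·0.2011 / (0.8·0.2011 + 0.35·0.7989) ≈ 0.3653
After 'normal': P(faulty) = 0.2·0.3653 / (0.2·0.3653 + 0.65·0.6347) ≈ 0.1504
After 'high': P(faulty) = 0.8·0.1504 / (0.8·0.1504 + 0.35·0.8496) ≈ 0.2881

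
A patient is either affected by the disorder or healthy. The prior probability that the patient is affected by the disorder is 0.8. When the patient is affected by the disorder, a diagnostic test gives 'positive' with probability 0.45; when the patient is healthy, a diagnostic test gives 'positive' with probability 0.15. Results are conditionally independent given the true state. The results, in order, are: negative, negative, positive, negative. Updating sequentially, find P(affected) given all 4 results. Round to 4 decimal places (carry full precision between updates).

0.7648

After 'negative': P(affected) = 0.55·0.8000 / (0.55·0.8000 + 0.85·0.2000) ≈ 0.7213
After 'negative': P(affected) = 0.55·0.7213 / (0.55·0.7213 + 0.85·0.2787) ≈ 0.6261
After 'positive': P(affected) = 0.45·0.6261 / (0.45·0.6261 + 0.15·0.3739) ≈ 0.8340
After 'negative': P(affected) = 0.55·0.8340 / (0.55·0.8340 + 0.85·0.1660) ≈ 0.7648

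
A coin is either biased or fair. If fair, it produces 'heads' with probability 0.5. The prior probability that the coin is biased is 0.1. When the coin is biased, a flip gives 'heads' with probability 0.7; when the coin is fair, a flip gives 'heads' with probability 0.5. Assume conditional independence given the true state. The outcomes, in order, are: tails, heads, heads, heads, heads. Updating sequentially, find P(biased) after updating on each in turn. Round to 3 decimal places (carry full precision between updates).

After 'tails': P(biased) = 0.3·0.1000 / (0.3·0.1000 + 0.5·0.9000) ≈ 0.0625
After 'heads': P(biased) = 0.7·0.0625 / (0.7·0.0625 + 0.5·0.9375) ≈ 0.0854
After 'heads': P(biased) = 0.7·0.0854 / (0.7·0.0854 + 0.5·0.9146) ≈ 0.1156
After 'heads': P(biased) = 0.7·0.1156 / (0.7·0.1156 + 0.5·0.8844) ≈ 0.1546
After 'heads': P(biased) = 0.7·0.1546 / (0.7·0.1546 + 0.5·0.8454) ≈ 0.2039

0.204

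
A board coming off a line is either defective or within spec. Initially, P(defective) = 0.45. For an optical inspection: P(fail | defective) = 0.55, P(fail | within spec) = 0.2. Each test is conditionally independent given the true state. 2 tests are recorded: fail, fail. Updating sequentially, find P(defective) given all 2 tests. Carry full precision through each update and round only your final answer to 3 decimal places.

After 'fail': P(defective) = 0.55·0.4500 / (0.55·0.4500 + 0.2·0.5500) ≈ 0.6923
After 'fail': P(defective) = 0.55·0.6923 / (0.55·0.6923 + 0.2·0.3077) ≈ 0.8609

0.861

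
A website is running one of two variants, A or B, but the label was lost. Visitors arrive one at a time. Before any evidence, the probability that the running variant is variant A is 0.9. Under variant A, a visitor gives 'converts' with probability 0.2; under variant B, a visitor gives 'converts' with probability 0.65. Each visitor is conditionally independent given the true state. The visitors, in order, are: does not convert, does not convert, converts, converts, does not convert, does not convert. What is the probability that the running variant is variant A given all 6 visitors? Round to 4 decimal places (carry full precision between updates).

0.9588

After 'does not convert': P(A) = 0.8·0.9000 / (0.8·0.9000 + 0.35·0.1000) ≈ 0.9536
After 'does not convert': P(A) = 0.8·0.9536 / (0.8·0.9536 + 0.35·0.0464) ≈ 0.9792
After 'converts': P(A) = 0.2·0.9792 / (0.2·0.9792 + 0.65·0.0208) ≈ 0.9353
After 'converts': P(A) = 0.2·0.9353 / (0.2·0.9353 + 0.65·0.0647) ≈ 0.8166
After 'does not convert': P(A) = 0.8·0.8166 / (0.8·0.8166 + 0.35·0.1834) ≈ 0.9105
After 'does not convert': P(A) = 0.8·0.9105 / (0.8·0.9105 + 0.35·0.0895) ≈ 0.9588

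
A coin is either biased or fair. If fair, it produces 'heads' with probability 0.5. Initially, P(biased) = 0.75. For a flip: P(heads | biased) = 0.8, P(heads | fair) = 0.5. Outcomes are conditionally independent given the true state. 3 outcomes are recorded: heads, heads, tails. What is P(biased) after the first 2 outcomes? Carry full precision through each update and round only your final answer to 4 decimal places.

Apply Bayes' rule sequentially, carrying P(biased) forward.
After 'heads': P(biased) = 0.8·0.7500 / (0.8·0.7500 + 0.5·0.2500) ≈ 0.8276
After 'heads': P(biased) = 0.8·0.8276 / (0.8·0.8276 + 0.5·0.1724) ≈ 0.8848

0.8848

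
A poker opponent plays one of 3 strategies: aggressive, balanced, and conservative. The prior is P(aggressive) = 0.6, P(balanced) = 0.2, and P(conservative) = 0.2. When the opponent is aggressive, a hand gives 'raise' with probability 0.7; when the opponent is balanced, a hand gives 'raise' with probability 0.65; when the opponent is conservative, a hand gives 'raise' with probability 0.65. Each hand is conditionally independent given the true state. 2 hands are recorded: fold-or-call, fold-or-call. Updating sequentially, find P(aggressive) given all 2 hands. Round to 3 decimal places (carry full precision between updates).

0.524

Apply Bayes' rule sequentially, carrying P(aggressive) forward.
After 'fold-or-call': normaliser = 0.3·0.6000 + 0.35·0.2000 + 0.35·0.2000; P(aggressive) ≈ 0.5625, P(balanced) ≈ 0.2188, P(conservative) ≈ 0.2188
After 'fold-or-call': normaliser = 0.3·0.5625 + 0.35·0.2188 + 0.35·0.2188; P(aggressive) ≈ 0.5243, P(balanced) ≈ 0.2379, P(conservative) ≈ 0.2379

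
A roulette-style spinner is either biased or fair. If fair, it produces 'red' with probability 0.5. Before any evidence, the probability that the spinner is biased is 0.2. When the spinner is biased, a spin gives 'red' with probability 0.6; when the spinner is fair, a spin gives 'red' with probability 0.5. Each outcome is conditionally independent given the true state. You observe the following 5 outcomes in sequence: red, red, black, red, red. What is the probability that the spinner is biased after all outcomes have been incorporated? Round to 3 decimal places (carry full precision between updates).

0.293

Apply Bayes' rule sequentially, carrying P(biased) forward.
After 'red': P(biased) = 0.6·0.2000 / (0.6·0.2000 + 0.5·0.8000) ≈ 0.2308
After 'red': P(biased) = 0.6·0.2308 / (0.6·0.2308 + 0.5·0.7692) ≈ 0.2647
After 'black': P(biased) = 0.4·0.2647 / (0.4·0.2647 + 0.5·0.7353) ≈ 0.2236
After 'red': P(biased) = 0.6·0.2236 / (0.6·0.2236 + 0.5·0.7764) ≈ 0.2568
After 'red': P(biased) = 0.6·0.2568 / (0.6·0.2568 + 0.5·0.7432) ≈ 0.2931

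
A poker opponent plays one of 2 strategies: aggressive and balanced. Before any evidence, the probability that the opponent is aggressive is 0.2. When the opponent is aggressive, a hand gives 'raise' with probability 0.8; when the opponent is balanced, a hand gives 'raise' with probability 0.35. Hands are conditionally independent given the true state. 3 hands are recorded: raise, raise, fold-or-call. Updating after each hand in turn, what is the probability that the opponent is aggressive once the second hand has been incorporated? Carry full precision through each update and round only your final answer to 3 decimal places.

0.566

Each posterior becomes the prior for the next update.
After 'raise': P(aggressive) = 0.8·0.2000 / (0.8·0.2000 + 0.35·0.8000) ≈ 0.3636
After 'raise': P(aggressive) = 0.8·0.3636 / (0.8·0.3636 + 0.35·0.6364) ≈ 0.5664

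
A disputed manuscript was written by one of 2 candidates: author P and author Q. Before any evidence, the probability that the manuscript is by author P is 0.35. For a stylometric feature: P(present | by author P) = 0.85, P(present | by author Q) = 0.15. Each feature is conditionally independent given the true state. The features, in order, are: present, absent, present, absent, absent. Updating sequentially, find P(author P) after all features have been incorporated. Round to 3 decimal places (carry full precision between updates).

After 'present': P(author P) = 0.85·0.3500 / (0.85·0.3500 + 0.15·0.6500) ≈ 0.7532
After 'absent': P(author P) = 0.15·0.7532 / (0.15·0.7532 + 0.85·0.2468) ≈ 0.3500
After 'present': P(author P) = 0.85·0.3500 / (0.85·0.3500 + 0.15·0.6500) ≈ 0.7532
After 'absent': P(author P) = 0.15·0.7532 / (0.15·0.7532 + 0.85·0.2468) ≈ 0.3500
After 'absent': P(author P) = 0.15·0.3500 / (0.15·0.3500 + 0.85·0.6500) ≈ 0.0868

0.087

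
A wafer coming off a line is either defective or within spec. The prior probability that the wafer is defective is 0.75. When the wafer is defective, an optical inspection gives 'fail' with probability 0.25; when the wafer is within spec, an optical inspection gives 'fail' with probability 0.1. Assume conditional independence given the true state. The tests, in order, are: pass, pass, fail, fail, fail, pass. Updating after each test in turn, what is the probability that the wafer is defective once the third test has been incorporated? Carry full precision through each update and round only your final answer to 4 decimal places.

0.8389

After 'pass': P(defective) = 0.75·0.7500 / (0.75·0.7500 + 0.9·0.2500) ≈ 0.7143
After 'pass': P(defective) = 0.75·0.7143 / (0.75·0.7143 + 0.9·0.2857) ≈ 0.6757
After 'fail': P(defective) = 0.25·0.6757 / (0.25·0.6757 + 0.1·0.3243) ≈ 0.8389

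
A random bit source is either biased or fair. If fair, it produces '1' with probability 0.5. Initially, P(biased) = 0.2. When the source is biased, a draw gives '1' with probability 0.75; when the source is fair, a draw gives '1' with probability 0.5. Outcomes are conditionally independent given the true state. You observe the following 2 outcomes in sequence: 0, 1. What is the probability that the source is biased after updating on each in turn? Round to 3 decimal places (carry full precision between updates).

After '0': P(biased) = 0.25·0.2000 / (0.25·0.2000 + 0.5·0.8000) ≈ 0.1111
After '1': P(biased) = 0.75·0.1111 / (0.75·0.1111 + 0.5·0.8889) ≈ 0.1579

0.158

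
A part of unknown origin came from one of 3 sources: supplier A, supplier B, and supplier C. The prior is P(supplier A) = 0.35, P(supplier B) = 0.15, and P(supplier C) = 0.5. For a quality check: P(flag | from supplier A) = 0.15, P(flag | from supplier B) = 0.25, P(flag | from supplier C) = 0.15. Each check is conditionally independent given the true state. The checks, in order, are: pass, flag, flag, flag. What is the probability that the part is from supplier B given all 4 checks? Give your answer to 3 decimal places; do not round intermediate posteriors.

Apply Bayes' rule sequentially, carrying P(supplier B) forward.
After 'pass': normaliser = 0.85·0.3500 + 0.75·0.1500 + 0.85·0.5000; P(supplier A) ≈ 0.3563, P(supplier B) ≈ 0.1347, P(supplier C) ≈ 0.5090
After 'flag': normaliser = 0.15·0.3563 + 0.25·0.1347 + 0.15·0.5090; P(supplier A) ≈ 0.3269, P(supplier B) ≈ 0.2060, P(supplier C) ≈ 0.4670
After 'flag': normaliser = 0.15·0.3269 + 0.25·0.2060 + 0.15·0.4670; P(supplier A) ≈ 0.2874, P(supplier B) ≈ 0.3019, P(supplier C) ≈ 0.4106
After 'flag': normaliser = 0.15·0.2874 + 0.25·0.3019 + 0.15·0.4106; P(supplier A) ≈ 0.2393, P(supplier B) ≈ 0.4189, P(supplier C) ≈ 0.3418

0.419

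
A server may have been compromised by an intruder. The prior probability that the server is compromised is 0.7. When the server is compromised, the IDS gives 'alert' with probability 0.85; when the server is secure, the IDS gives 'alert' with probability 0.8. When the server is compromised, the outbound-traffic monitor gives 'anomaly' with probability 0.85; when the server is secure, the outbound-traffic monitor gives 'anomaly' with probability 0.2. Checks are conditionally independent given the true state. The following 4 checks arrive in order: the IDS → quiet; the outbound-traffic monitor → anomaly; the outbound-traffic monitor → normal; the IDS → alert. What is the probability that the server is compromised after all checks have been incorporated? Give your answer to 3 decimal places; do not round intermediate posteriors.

After the IDS='quiet': P(compromised) = 0.15·0.7000 / (0.15·0.7000 + 0.2·0.3000) ≈ 0.6364
After the outbound-traffic monitor='anomaly': P(compromised) = 0.85·0.6364 / (0.85·0.6364 + 0.2·0.3636) ≈ 0.8815
After the outbound-traffic monitor='normal': P(compromised) = 0.15·0.8815 / (0.15·0.8815 + 0.8·0.1185) ≈ 0.5824
After the IDS='alert': P(compromised) = 0.85·0.5824 / (0.85·0.5824 + 0.8·0.4176) ≈ 0.5970

0.597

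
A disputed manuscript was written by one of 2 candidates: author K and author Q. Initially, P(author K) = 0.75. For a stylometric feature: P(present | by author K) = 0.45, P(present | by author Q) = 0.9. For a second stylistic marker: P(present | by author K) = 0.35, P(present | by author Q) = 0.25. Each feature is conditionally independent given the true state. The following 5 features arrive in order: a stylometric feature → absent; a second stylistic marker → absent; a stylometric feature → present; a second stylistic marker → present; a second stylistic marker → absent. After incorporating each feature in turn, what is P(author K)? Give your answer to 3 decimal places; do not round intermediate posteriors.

After a stylometric feature='absent': P(author K) = 0.55·0.7500 / (0.55·0.7500 + 0.1·0.2500) ≈ 0.9429
After a second stylistic marker='absent': P(author K) = 0.65·0.9429 / (0.65·0.9429 + 0.75·0.0571) ≈ 0.9346
After a stylometric feature='present': P(author K) = 0.45·0.9346 / (0.45·0.9346 + 0.9·0.0654) ≈ 0.8773
After a second stylistic marker='present': P(author K) = 0.35·0.8773 / (0.35·0.8773 + 0.25·0.1227) ≈ 0.9092
After a second stylistic marker='absent': P(author K) = 0.65·0.9092 / (0.65·0.9092 + 0.75·0.0908) ≈ 0.8966

0.897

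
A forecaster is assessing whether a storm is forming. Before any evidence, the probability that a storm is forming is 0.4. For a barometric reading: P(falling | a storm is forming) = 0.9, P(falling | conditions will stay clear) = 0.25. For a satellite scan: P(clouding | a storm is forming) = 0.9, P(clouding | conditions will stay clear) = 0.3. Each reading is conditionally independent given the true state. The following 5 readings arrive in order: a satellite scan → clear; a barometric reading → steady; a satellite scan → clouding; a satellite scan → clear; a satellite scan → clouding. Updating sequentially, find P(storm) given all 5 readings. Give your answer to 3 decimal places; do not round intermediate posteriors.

0.016

Apply Bayes' rule sequentially, carrying P(storm) forward.
After a satellite scan='clear': P(storm) = 0.1·0.4000 / (0.1·0.4000 + 0.7·0.6000) ≈ 0.0870
After a barometric reading='steady': P(storm) = 0.1·0.0870 / (0.1·0.0870 + 0.75·0.9130) ≈ 0.0125
After a satellite scan='clouding': P(storm) = 0.9·0.0125 / (0.9·0.0125 + 0.3·0.9875) ≈ 0.0367
After a satellite scan='clear': P(storm) = 0.1·0.0367 / (0.1·0.0367 + 0.7·0.9633) ≈ 0.0054
After a satellite scan='clouding': P(storm) = 0.9·0.0054 / (0.9·0.0054 + 0.3·0.9946) ≈ 0.0161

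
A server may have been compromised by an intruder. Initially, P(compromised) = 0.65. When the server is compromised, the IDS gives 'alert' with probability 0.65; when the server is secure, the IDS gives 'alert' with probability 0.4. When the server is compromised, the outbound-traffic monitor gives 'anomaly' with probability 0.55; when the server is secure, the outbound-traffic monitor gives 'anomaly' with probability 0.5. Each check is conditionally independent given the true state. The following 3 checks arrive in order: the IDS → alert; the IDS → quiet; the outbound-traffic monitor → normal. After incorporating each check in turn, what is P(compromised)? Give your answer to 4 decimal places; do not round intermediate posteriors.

After the IDS='alert': P(compromised) = 0.65·0.6500 / (0.65·0.6500 + 0.4·0.3500) ≈ 0.7511
After the IDS='quiet': P(compromised) = 0.35·0.7511 / (0.35·0.7511 + 0.6·0.2489) ≈ 0.6377
After the outbound-traffic monitor='normal': P(compromised) = 0.45·0.6377 / (0.45·0.6377 + 0.5·0.3623) ≈ 0.6131

0.6131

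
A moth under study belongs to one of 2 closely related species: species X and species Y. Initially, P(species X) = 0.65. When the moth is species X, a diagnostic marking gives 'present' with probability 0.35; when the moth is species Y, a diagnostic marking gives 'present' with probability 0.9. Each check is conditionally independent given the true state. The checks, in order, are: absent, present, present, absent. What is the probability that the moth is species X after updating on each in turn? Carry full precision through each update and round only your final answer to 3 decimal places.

After 'absent': P(species X) = 0.65·0.6500 / (0.65·0.6500 + 0.1·0.3500) ≈ 0.9235
After 'present': P(species X) = 0.35·0.9235 / (0.35·0.9235 + 0.9·0.0765) ≈ 0.8244
After 'present': P(species X) = 0.35·0.8244 / (0.35·0.8244 + 0.9·0.1756) ≈ 0.6461
After 'absent': P(species X) = 0.65·0.6461 / (0.65·0.6461 + 0.1·0.3539) ≈ 0.9223

0.922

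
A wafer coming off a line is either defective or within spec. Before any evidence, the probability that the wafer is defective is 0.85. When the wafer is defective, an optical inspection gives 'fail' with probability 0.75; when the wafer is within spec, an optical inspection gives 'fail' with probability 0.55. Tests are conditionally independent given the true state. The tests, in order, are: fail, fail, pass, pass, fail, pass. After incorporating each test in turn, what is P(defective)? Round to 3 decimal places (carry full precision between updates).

After 'fail': P(defective) = 0.75·0.8500 / (0.75·0.8500 + 0.55·0.1500) ≈ 0.8854
After 'fail': P(defective) = 0.75·0.8854 / (0.75·0.8854 + 0.55·0.1146) ≈ 0.9133
After 'pass': P(defective) = 0.25·0.9133 / (0.25·0.9133 + 0.45·0.0867) ≈ 0.8541
After 'pass': P(defective) = 0.25·0.8541 / (0.25·0.8541 + 0.45·0.1459) ≈ 0.7648
After 'fail': P(defective) = 0.75·0.7648 / (0.75·0.7648 + 0.55·0.2352) ≈ 0.8160
After 'pass': P(defective) = 0.25·0.8160 / (0.25·0.8160 + 0.45·0.1840) ≈ 0.7113

0.711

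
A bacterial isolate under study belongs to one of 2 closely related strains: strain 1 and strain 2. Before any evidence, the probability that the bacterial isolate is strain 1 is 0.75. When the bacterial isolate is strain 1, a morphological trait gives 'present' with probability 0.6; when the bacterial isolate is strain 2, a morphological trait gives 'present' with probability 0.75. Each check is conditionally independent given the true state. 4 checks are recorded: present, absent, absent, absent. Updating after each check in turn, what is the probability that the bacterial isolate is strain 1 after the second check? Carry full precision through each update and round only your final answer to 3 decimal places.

0.793

After 'present': P(strain 1) = 0.6·0.7500 / (0.6·0.7500 + 0.75·0.2500) ≈ 0.7059
After 'absent': P(strain 1) = 0.4·0.7059 / (0.4·0.7059 + 0.25·0.2941) ≈ 0.7934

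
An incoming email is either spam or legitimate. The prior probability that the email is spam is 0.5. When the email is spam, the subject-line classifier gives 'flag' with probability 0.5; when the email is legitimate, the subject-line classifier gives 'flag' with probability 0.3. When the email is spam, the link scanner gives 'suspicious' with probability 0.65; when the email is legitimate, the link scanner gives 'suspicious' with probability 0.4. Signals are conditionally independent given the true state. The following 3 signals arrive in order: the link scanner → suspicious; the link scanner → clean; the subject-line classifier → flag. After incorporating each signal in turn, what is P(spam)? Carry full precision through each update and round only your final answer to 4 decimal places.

0.6124

After the link scanner='suspicious': P(spam) = 0.65·0.5000 / (0.65·0.5000 + 0.4·0.5000) ≈ 0.6190
After the link scanner='clean': P(spam) = 0.35·0.6190 / (0.35·0.6190 + 0.6·0.3810) ≈ 0.4866
After the subject-line classifier='flag': P(spam) = 0.5·0.4866 / (0.5·0.4866 + 0.3·0.5134) ≈ 0.6124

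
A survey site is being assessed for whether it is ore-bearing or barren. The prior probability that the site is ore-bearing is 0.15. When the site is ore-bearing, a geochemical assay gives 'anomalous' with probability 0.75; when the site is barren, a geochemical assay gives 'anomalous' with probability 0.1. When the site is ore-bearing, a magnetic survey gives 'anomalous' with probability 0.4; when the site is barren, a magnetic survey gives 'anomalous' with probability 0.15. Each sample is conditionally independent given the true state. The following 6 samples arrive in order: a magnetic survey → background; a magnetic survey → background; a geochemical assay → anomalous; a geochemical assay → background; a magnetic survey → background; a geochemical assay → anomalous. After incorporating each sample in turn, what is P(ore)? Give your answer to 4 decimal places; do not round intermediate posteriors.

Each posterior becomes the prior for the next update.
After a magnetic survey='background': P(ore) = 0.6·0.1500 / (0.6·0.1500 + 0.85·0.8500) ≈ 0.1108
After a magnetic survey='background': P(ore) = 0.6·0.1108 / (0.6·0.1108 + 0.85·0.8892) ≈ 0.0808
After a geochemical assay='anomalous': P(ore) = 0.75·0.0808 / (0.75·0.0808 + 0.1·0.9192) ≈ 0.3974
After a geochemical assay='background': P(ore) = 0.25·0.3974 / (0.25·0.3974 + 0.9·0.6026) ≈ 0.1548
After a magnetic survey='background': P(ore) = 0.6·0.1548 / (0.6·0.1548 + 0.85·0.8452) ≈ 0.1145
After a geochemical assay='anomalous': P(ore) = 0.75·0.1145 / (0.75·0.1145 + 0.1·0.8855) ≈ 0.4923

0.4923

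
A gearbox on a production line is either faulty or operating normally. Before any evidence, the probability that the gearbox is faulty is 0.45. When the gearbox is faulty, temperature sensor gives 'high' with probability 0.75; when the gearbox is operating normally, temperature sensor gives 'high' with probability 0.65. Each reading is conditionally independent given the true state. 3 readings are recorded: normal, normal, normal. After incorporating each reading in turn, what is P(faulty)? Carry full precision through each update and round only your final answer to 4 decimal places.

0.2297

After 'normal': P(faulty) = 0.25·0.4500 / (0.25·0.4500 + 0.35·0.5500) ≈ 0.3689
After 'normal': P(faulty) = 0.25·0.3689 / (0.25·0.3689 + 0.35·0.6311) ≈ 0.2945
After 'normal': P(faulty) = 0.25·0.2945 / (0.25·0.2945 + 0.35·0.7055) ≈ 0.2297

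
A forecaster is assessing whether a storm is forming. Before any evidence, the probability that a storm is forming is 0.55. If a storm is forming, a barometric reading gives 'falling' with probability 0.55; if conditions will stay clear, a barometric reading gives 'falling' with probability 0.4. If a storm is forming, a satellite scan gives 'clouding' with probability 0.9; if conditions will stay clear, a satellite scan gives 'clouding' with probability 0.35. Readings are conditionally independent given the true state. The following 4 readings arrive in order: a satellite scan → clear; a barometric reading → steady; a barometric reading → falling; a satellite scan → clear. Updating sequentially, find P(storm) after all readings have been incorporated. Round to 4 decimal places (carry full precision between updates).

Each posterior becomes the prior for the next update.
After a satellite scan='clear': P(storm) = 0.1·0.5500 / (0.1·0.5500 + 0.65·0.4500) ≈ 0.1583
After a barometric reading='steady': P(storm) = 0.45·0.1583 / (0.45·0.1583 + 0.6·0.8417) ≈ 0.1236
After a barometric reading='falling': P(storm) = 0.55·0.1236 / (0.55·0.1236 + 0.4·0.8764) ≈ 0.1624
After a satellite scan='clear': P(storm) = 0.1·0.1624 / (0.1·0.1624 + 0.65·0.8376) ≈ 0.0290

0.0290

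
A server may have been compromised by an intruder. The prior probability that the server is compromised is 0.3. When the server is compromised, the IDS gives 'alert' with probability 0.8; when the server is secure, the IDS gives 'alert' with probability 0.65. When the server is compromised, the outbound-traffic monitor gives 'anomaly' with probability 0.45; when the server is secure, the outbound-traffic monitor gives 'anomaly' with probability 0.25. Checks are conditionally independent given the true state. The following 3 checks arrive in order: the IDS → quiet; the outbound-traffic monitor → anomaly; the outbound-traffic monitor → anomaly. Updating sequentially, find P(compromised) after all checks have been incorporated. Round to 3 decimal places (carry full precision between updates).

After the IDS='quiet': P(compromised) = 0.2·0.3000 / (0.2·0.3000 + 0.35·0.7000) ≈ 0.1967
After the outbound-traffic monitor='anomaly': P(compromised) = 0.45·0.1967 / (0.45·0.1967 + 0.25·0.8033) ≈ 0.3059
After the outbound-traffic monitor='anomaly': P(compromised) = 0.45·0.3059 / (0.45·0.3059 + 0.25·0.6941) ≈ 0.4424

0.442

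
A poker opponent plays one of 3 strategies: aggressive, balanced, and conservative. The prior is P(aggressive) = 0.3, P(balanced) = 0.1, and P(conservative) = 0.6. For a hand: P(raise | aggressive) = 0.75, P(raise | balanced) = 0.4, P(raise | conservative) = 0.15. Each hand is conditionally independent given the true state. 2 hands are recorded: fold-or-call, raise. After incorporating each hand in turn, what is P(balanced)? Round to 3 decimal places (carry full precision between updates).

0.153

After 'fold-or-call': normaliser = 0.25·0.3000 + 0.6·0.1000 + 0.85·0.6000; P(aggressive) ≈ 0.1163, P(balanced) ≈ 0.0930, P(conservative) ≈ 0.7907
After 'raise': normaliser = 0.75·0.1163 + 0.4·0.0930 + 0.15·0.7907; P(aggressive) ≈ 0.3589, P(balanced) ≈ 0.1531, P(conservative) ≈ 0.4880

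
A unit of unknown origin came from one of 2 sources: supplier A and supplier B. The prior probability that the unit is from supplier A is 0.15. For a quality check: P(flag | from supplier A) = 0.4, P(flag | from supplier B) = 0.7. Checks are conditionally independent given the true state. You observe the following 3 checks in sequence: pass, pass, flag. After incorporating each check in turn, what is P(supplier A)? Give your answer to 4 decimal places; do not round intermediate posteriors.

Apply Bayes' rule sequentially, carrying P(supplier A) forward.
After 'pass': P(supplier A) = 0.6·0.1500 / (0.6·0.1500 + 0.3·0.8500) ≈ 0.2609
After 'pass': P(supplier A) = 0.6·0.2609 / (0.6·0.2609 + 0.3·0.7391) ≈ 0.4138
After 'flag': P(supplier A) = 0.4·0.4138 / (0.4·0.4138 + 0.7·0.5862) ≈ 0.2874

0.2874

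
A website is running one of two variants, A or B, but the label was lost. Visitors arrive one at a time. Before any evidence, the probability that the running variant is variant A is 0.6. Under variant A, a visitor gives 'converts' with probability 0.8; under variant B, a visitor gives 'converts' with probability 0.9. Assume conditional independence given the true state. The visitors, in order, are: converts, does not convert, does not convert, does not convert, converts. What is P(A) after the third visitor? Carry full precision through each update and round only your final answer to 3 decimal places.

After 'converts': P(A) = 0.8·0.6000 / (0.8·0.6000 + 0.9·0.4000) ≈ 0.5714
After 'does not convert': P(A) = 0.2·0.5714 / (0.2·0.5714 + 0.1·0.4286) ≈ 0.7273
After 'does not convert': P(A) = 0.2·0.7273 / (0.2·0.7273 + 0.1·0.2727) ≈ 0.8421

0.842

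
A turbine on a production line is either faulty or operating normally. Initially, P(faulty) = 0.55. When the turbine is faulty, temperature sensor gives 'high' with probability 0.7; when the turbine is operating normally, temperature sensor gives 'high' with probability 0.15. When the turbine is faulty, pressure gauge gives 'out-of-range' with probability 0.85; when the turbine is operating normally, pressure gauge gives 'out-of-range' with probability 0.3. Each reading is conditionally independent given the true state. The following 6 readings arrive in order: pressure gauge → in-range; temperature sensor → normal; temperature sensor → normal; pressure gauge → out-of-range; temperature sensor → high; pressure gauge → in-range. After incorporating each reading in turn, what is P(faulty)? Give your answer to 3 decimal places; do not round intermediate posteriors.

After pressure gauge='in-range': P(faulty) = 0.15·0.5500 / (0.15·0.5500 + 0.7·0.4500) ≈ 0.2075
After temperature sensor='normal': P(faulty) = 0.3·0.2075 / (0.3·0.2075 + 0.85·0.7925) ≈ 0.0846
After temperature sensor='normal': P(faulty) = 0.3·0.0846 / (0.3·0.0846 + 0.85·0.9154) ≈ 0.0316
After pressure gauge='out-of-range': P(faulty) = 0.85·0.0316 / (0.85·0.0316 + 0.3·0.9684) ≈ 0.0846
After temperature sensor='high': P(faulty) = 0.7·0.0846 / (0.7·0.0846 + 0.15·0.9154) ≈ 0.3014
After pressure gauge='in-range': P(faulty) = 0.15·0.3014 / (0.15·0.3014 + 0.7·0.6986) ≈ 0.0846

0.085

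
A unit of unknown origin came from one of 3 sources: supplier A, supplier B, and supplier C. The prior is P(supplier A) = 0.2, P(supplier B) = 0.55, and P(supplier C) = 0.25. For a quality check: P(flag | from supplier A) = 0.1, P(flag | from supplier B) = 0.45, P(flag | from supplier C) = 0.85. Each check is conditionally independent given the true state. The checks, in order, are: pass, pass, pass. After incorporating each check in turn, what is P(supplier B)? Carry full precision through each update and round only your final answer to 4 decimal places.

After 'pass': normaliser = 0.9·0.2000 + 0.55·0.5500 + 0.15·0.2500; P(supplier A) ≈ 0.3462, P(supplier B) ≈ 0.5817, P(supplier C) ≈ 0.0721
After 'pass': normaliser = 0.9·0.3462 + 0.55·0.5817 + 0.15·0.0721; P(supplier A) ≈ 0.4850, P(supplier B) ≈ 0.4981, P(supplier C) ≈ 0.0168
After 'pass': normaliser = 0.9·0.4850 + 0.55·0.4981 + 0.15·0.0168; P(supplier A) ≈ 0.6122, P(supplier B) ≈ 0.3842, P(supplier C) ≈ 0.0035

0.3842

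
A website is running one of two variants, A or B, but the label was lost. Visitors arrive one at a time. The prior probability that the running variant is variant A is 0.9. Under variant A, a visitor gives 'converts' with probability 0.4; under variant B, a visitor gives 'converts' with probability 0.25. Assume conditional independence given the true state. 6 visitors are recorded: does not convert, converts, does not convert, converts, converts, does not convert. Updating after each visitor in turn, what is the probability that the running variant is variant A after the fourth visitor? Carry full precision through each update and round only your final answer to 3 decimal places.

0.936

After 'does not convert': P(A) = 0.6·0.9000 / (0.6·0.9000 + 0.75·0.1000) ≈ 0.8780
After 'converts': P(A) = 0.4·0.8780 / (0.4·0.8780 + 0.25·0.1220) ≈ 0.9201
After 'does not convert': P(A) = 0.6·0.9201 / (0.6·0.9201 + 0.75·0.0799) ≈ 0.9021
After 'converts': P(A) = 0.4·0.9021 / (0.4·0.9021 + 0.25·0.0979) ≈ 0.9365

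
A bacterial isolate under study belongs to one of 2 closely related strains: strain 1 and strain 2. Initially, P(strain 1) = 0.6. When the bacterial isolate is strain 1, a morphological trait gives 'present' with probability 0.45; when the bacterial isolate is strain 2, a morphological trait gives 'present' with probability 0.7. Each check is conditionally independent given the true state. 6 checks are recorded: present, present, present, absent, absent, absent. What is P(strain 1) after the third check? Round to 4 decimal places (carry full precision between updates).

Each posterior becomes the prior for the next update.
After 'present': P(strain 1) = 0.45·0.6000 / (0.45·0.6000 + 0.7·0.4000) ≈ 0.4909
After 'present': P(strain 1) = 0.45·0.4909 / (0.45·0.4909 + 0.7·0.5091) ≈ 0.3827
After 'present': P(strain 1) = 0.45·0.3827 / (0.45·0.3827 + 0.7·0.6173) ≈ 0.2850

0.2850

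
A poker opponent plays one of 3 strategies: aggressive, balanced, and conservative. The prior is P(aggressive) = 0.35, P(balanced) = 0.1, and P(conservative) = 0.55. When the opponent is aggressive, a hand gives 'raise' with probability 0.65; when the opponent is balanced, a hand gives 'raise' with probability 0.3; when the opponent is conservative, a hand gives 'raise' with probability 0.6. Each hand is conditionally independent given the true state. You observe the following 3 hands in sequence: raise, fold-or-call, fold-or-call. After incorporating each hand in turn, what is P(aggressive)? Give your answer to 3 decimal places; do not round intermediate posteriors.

After 'raise': normaliser = 0.65·0.3500 + 0.3·0.1000 + 0.6·0.5500; P(aggressive) ≈ 0.3872, P(balanced) ≈ 0.0511, P(conservative) ≈ 0.5617
After 'fold-or-call': normaliser = 0.35·0.3872 + 0.7·0.0511 + 0.4·0.5617; P(aggressive) ≈ 0.3423, P(balanced) ≈ 0.0903, P(conservative) ≈ 0.5674
After 'fold-or-call': normaliser = 0.35·0.3423 + 0.7·0.0903 + 0.4·0.5674; P(aggressive) ≈ 0.2922, P(balanced) ≈ 0.1541, P(conservative) ≈ 0.5536

0.292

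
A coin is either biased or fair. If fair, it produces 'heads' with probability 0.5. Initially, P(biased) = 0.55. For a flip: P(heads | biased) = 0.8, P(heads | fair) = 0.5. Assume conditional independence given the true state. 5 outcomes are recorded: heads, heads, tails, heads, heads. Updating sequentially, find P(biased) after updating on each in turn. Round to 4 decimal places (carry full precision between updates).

0.7621

After 'heads': P(biased) = 0.8·0.5500 / (0.8·0.5500 + 0.5·0.4500) ≈ 0.6617
After 'heads': P(biased) = 0.8·0.6617 / (0.8·0.6617 + 0.5·0.3383) ≈ 0.7578
After 'tails': P(biased) = 0.2·0.7578 / (0.2·0.7578 + 0.5·0.2422) ≈ 0.5559
After 'heads': P(biased) = 0.8·0.5559 / (0.8·0.5559 + 0.5·0.4441) ≈ 0.6669
After 'heads': P(biased) = 0.8·0.6669 / (0.8·0.6669 + 0.5·0.3331) ≈ 0.7621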